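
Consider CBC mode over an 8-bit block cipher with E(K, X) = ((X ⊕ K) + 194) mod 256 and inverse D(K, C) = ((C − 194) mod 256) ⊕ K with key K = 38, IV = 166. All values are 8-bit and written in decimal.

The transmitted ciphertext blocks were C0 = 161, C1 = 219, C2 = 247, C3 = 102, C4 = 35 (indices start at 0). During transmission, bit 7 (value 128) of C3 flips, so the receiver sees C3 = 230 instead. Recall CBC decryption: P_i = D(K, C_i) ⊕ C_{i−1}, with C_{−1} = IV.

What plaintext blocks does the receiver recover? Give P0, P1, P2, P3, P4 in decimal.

P0 = 95, P1 = 158, P2 = 200, P3 = 245, P4 = 161

Only C3 changed, to 230. In CBC, a change in C_i garbles P_i and flips the same bit in P_{i+1}. Decrypting the received ciphertext:
P0: D(K, 161) = 249; 249 ⊕ 166 = 95.
P1: D(K, 219) = 63; 63 ⊕ 161 = 158.
P2: D(K, 247) = 19; 19 ⊕ 219 = 200.
P3: D(K, 230) = 2; 2 ⊕ 247 = 245.
P4: D(K, 35) = 71; 71 ⊕ 230 = 161.
Blocks that differ from the original plaintext: P3, P4.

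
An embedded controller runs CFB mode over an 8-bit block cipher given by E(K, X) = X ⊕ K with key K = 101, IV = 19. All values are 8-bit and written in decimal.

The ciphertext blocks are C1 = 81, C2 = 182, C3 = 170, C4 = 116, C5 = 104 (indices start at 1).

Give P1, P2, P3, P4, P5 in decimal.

P1 = 39, P2 = 130, P3 = 121, P4 = 187, P5 = 121

CFB decryption: P_i = C_i ⊕ E(K, C_{i−1}), with C_{0} = IV.
P1: E(K, 19) = 118; 81 ⊕ 118 = 39.
P2: E(K, 81) = 52; 182 ⊕ 52 = 130.
P3: E(K, 182) = 211; 170 ⊕ 211 = 121.
P4: E(K, 170) = 207; 116 ⊕ 207 = 187.
P5: E(K, 116) = 17; 104 ⊕ 17 = 121.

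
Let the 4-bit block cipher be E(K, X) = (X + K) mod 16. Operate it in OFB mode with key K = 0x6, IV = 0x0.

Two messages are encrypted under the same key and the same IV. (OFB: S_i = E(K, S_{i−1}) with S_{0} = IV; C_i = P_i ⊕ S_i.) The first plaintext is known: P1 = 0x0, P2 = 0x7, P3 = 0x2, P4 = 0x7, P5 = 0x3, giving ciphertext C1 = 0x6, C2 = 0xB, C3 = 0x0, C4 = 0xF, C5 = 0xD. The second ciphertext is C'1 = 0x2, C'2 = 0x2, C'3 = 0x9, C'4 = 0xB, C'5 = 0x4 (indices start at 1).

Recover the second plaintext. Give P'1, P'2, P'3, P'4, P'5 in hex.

In OFB with a reused IV, both messages share the same keystream S_i, so C_i ⊕ C'_i = P_i ⊕ P'_i and thus P'_i = P_i ⊕ C_i ⊕ C'_i.
P'1: 0x0 ⊕ 0x6 ⊕ 0x2 = 0x4.
P'2: 0x7 ⊕ 0xB ⊕ 0x2 = 0xE.
P'3: 0x2 ⊕ 0x0 ⊕ 0x9 = 0xB.
P'4: 0x7 ⊕ 0xF ⊕ 0xB = 0x3.
P'5: 0x3 ⊕ 0xD ⊕ 0x4 = 0xA.

P'1 = 0x4, P'2 = 0xE, P'3 = 0xB, P'4 = 0x3, P'5 = 0xA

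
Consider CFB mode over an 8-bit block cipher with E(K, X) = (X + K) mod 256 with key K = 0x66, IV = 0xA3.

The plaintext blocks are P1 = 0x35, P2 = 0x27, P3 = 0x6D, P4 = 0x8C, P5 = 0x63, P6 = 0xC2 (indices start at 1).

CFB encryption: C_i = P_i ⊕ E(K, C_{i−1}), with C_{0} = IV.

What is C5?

C5 = 0xA5

C1: E(K, 0xA3) = 0x09; 0x35 ⊕ 0x09 = 0x3C.
C2: E(K, 0x3C) = 0xA2; 0x27 ⊕ 0xA2 = 0x85.
C3: E(K, 0x85) = 0xEB; 0x6D ⊕ 0xEB = 0x86.
C4: E(K, 0x86) = 0xEC; 0x8C ⊕ 0xEC = 0x60.
C5: E(K, 0x60) = 0xC6; 0x63 ⊕ 0xC6 = 0xA5.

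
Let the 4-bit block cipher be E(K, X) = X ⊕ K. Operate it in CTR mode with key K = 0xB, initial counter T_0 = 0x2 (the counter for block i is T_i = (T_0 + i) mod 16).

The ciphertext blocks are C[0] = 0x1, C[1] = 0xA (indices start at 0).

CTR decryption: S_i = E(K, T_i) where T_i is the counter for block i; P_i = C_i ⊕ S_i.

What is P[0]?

P[0]: T = 0x2, S = E(K, T) = 0x9; 0x1 ⊕ 0x9 = 0x8.

P[0] = 0x8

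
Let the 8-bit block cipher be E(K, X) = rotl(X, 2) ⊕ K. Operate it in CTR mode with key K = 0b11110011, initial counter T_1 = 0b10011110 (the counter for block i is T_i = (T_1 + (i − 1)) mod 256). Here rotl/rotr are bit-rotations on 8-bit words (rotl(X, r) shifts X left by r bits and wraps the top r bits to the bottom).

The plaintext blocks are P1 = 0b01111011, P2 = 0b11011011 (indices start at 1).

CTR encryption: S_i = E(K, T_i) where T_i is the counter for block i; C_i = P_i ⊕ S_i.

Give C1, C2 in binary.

C1 = 0b11110010, C2 = 0b01010110

C1: T = 0b10011110, S = E(K, T) = 0b10001001; 0b01111011 ⊕ 0b10001001 = 0b11110010.
C2: T = 0b10011111, S = E(K, T) = 0b10001101; 0b11011011 ⊕ 0b10001101 = 0b01010110.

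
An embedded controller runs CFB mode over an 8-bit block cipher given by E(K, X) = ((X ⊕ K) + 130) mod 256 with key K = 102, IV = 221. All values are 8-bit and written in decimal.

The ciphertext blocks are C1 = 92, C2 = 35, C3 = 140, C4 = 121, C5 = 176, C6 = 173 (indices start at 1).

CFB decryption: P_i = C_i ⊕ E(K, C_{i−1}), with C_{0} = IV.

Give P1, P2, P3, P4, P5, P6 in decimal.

P1: E(K, 221) = 61; 92 ⊕ 61 = 97.
P2: E(K, 92) = 188; 35 ⊕ 188 = 159.
P3: E(K, 35) = 199; 140 ⊕ 199 = 75.
P4: E(K, 140) = 108; 121 ⊕ 108 = 21.
P5: E(K, 121) = 161; 176 ⊕ 161 = 17.
P6: E(K, 176) = 88; 173 ⊕ 88 = 245.

P1 = 97, P2 = 159, P3 = 75, P4 = 21, P5 = 17, P6 = 245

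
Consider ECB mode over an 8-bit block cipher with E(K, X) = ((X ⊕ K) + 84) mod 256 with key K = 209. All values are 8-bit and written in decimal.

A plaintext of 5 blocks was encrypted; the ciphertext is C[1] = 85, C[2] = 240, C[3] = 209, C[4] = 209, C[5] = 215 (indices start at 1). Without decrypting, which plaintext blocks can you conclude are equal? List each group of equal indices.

ECB encrypts each block independently with the same key, so equal ciphertext blocks imply equal plaintext blocks.
C[3] = C[4] = 209, so P[3] = P[4].

P[3] = P[4]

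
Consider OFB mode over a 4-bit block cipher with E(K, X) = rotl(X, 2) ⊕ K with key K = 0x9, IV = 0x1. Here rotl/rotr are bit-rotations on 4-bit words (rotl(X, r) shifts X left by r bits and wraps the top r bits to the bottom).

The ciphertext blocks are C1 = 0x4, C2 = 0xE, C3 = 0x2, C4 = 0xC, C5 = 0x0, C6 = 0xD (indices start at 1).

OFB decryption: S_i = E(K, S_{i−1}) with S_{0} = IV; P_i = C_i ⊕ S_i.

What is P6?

P6 = 0x3

P1: S = E(K, 0x1) = 0xD; 0x4 ⊕ 0xD = 0x9.
P2: S = E(K, 0xD) = 0xE; 0xE ⊕ 0xE = 0x0.
P3: S = E(K, 0xE) = 0x2; 0x2 ⊕ 0x2 = 0x0.
P4: S = E(K, 0x2) = 0x1; 0xC ⊕ 0x1 = 0xD.
P5: S = E(K, 0x1) = 0xD; 0x0 ⊕ 0xD = 0xD.
P6: S = E(K, 0xD) = 0xE; 0xD ⊕ 0xE = 0x3.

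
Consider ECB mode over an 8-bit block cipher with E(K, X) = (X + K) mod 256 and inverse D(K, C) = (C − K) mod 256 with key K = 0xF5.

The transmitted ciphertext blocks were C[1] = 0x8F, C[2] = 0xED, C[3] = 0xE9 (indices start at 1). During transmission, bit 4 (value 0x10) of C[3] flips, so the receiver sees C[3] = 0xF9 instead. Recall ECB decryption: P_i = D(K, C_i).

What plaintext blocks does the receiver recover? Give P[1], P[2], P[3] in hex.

Only C[3] changed, to 0xF9. In ECB, a change in C_i affects only P_i. Decrypting the received ciphertext:
P[1]: D(K, 0x8F) = 0x9A.
P[2]: D(K, 0xED) = 0xF8.
P[3]: D(K, 0xF9) = 0x04.
Blocks that differ from the original plaintext: P[3].

P[1] = 0x9A, P[2] = 0xF8, P[3] = 0x04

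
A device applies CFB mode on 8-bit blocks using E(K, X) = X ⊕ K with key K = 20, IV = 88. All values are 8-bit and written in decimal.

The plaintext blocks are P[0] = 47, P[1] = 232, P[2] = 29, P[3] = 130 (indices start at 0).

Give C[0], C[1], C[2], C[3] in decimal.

CFB encryption: C_i = P_i ⊕ E(K, C_{i−1}), with C_{−1} = IV.
C[0]: E(K, 88) = 76; 47 ⊕ 76 = 99.
C[1]: E(K, 99) = 119; 232 ⊕ 119 = 159.
C[2]: E(K, 159) = 139; 29 ⊕ 139 = 150.
C[3]: E(K, 150) = 130; 130 ⊕ 130 = 0.

C[0] = 99, C[1] = 159, C[2] = 150, C[3] = 0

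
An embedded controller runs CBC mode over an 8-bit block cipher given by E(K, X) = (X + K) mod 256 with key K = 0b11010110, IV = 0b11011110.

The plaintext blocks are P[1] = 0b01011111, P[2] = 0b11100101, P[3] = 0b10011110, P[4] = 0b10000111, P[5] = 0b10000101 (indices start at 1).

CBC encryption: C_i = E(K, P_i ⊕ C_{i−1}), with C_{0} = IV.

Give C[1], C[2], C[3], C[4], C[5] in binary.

C[1] = 0b01010111, C[2] = 0b10001000, C[3] = 0b11101100, C[4] = 0b01000001, C[5] = 0b10011010

C[1]: P[1] ⊕ 0b11011110 = 0b10000001; E(K, 0b10000001) = 0b01010111.
C[2]: P[2] ⊕ 0b01010111 = 0b10110010; E(K, 0b10110010) = 0b10001000.
C[3]: P[3] ⊕ 0b10001000 = 0b00010110; E(K, 0b00010110) = 0b11101100.
C[4]: P[4] ⊕ 0b11101100 = 0b01101011; E(K, 0b01101011) = 0b01000001.
C[5]: P[5] ⊕ 0b01000001 = 0b11000100; E(K, 0b11000100) = 0b10011010.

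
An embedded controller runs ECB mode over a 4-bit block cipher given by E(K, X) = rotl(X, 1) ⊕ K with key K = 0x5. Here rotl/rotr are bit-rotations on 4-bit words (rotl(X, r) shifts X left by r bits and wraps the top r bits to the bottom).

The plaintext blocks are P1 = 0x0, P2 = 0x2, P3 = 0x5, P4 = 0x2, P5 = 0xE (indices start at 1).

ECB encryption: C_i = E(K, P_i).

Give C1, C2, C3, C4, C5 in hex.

C1 = 0x5, C2 = 0x1, C3 = 0xF, C4 = 0x1, C5 = 0x8

C1: E(K, 0x0) = 0x5.
C2: E(K, 0x2) = 0x1.
C3: E(K, 0x5) = 0xF.
C4: E(K, 0x2) = 0x1.
C5: E(K, 0xE) = 0x8.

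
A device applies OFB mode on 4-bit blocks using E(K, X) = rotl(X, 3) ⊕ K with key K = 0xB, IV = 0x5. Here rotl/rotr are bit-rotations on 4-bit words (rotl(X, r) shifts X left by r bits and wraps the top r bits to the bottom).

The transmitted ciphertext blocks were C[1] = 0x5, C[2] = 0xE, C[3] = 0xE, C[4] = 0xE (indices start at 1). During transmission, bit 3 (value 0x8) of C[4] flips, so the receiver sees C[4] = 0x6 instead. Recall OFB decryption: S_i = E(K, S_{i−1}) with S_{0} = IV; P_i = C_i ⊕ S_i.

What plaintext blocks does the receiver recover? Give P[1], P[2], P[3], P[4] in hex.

P[1] = 0x4, P[2] = 0xD, P[3] = 0xC, P[4] = 0xC

Only C[4] changed, to 0x6. In OFB, a change in C_i flips the same bit in P_i only; the keystream is unaffected. Decrypting the received ciphertext:
P[1]: S = E(K, 0x5) = 0x1; 0x5 ⊕ 0x1 = 0x4.
P[2]: S = E(K, 0x1) = 0x3; 0xE ⊕ 0x3 = 0xD.
P[3]: S = E(K, 0x3) = 0x2; 0xE ⊕ 0x2 = 0xC.
P[4]: S = E(K, 0x2) = 0xA; 0x6 ⊕ 0xA = 0xC.
Blocks that differ from the original plaintext: P[4].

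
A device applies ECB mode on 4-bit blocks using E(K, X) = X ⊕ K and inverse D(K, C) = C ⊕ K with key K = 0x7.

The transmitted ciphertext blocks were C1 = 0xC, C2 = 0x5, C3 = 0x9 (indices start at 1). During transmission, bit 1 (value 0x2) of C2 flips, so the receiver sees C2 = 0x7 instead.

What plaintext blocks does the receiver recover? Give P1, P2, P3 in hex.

P1 = 0xB, P2 = 0x0, P3 = 0xE

ECB decryption: P_i = D(K, C_i).
Only C2 changed, to 0x7. In ECB, a change in C_i affects only P_i. Decrypting the received ciphertext:
P1: D(K, 0xC) = 0xB.
P2: D(K, 0x7) = 0x0.
P3: D(K, 0x9) = 0xE.
Blocks that differ from the original plaintext: P2.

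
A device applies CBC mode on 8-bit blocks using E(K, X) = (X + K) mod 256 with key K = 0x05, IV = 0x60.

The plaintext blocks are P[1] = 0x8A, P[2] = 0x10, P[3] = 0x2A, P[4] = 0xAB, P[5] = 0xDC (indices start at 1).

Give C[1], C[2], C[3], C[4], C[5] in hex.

CBC encryption: C_i = E(K, P_i ⊕ C_{i−1}), with C_{0} = IV.
C[1]: P[1] ⊕ 0x60 = 0xEA; E(K, 0xEA) = 0xEF.
C[2]: P[2] ⊕ 0xEF = 0xFF; E(K, 0xFF) = 0x04.
C[3]: P[3] ⊕ 0x04 = 0x2E; E(K, 0x2E) = 0x33.
C[4]: P[4] ⊕ 0x33 = 0x98; E(K, 0x98) = 0x9D.
C[5]: P[5] ⊕ 0x9D = 0x41; E(K, 0x41) = 0x46.

C[1] = 0xEF, C[2] = 0x04, C[3] = 0x33, C[4] = 0x9D, C[5] = 0x46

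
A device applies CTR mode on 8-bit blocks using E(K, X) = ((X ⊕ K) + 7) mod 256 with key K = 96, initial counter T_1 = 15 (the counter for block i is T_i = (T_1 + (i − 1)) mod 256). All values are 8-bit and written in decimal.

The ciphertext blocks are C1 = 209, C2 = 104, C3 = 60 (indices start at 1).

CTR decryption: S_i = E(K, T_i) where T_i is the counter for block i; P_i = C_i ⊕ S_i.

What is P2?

P2: T = 16, S = E(K, T) = 119; 104 ⊕ 119 = 31.

P2 = 31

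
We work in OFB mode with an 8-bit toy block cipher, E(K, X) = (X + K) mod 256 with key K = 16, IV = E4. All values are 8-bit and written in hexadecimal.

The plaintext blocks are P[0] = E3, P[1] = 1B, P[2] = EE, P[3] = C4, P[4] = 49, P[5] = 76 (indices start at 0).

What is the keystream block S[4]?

52

OFB encryption: S_i = E(K, S_{i−1}) with S_{−1} = IV; C_i = P_i ⊕ S_i.
C[0]: S = E(K, E4) = FA; E3 ⊕ FA = 19.
C[1]: S = E(K, FA) = 10; 1B ⊕ 10 = 0B.
C[2]: S = E(K, 10) = 26; EE ⊕ 26 = C8.
C[3]: S = E(K, 26) = 3C; C4 ⊕ 3C = F8.
C[4]: S = E(K, 3C) = 52; 49 ⊕ 52 = 1B.
So S[4] = 52.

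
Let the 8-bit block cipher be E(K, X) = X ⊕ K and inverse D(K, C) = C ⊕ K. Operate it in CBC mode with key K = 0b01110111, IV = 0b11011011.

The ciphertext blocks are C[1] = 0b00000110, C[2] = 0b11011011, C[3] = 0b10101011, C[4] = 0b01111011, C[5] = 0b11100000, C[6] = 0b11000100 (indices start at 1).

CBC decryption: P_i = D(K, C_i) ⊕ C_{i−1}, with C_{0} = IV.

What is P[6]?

P[6] = 0b01010011

P[6]: D(K, 0b11000100) = 0b10110011; 0b10110011 ⊕ 0b11100000 = 0b01010011.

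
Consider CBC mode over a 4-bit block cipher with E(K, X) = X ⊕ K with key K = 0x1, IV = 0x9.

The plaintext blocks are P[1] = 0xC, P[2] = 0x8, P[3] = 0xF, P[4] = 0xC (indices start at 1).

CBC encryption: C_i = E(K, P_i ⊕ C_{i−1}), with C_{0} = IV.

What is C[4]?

C[1]: P[1] ⊕ 0x9 = 0x5; E(K, 0x5) = 0x4.
C[2]: P[2] ⊕ 0x4 = 0xC; E(K, 0xC) = 0xD.
C[3]: P[3] ⊕ 0xD = 0x2; E(K, 0x2) = 0x3.
C[4]: P[4] ⊕ 0x3 = 0xF; E(K, 0xF) = 0xE.

C[4] = 0xE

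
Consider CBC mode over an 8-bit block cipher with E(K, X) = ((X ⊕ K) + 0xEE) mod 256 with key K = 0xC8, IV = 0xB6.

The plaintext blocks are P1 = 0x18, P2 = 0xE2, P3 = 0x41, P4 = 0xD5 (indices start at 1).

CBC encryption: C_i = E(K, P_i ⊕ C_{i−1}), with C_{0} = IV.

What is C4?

C4 = 0xBC

C1: P1 ⊕ 0xB6 = 0xAE; E(K, 0xAE) = 0x54.
C2: P2 ⊕ 0x54 = 0xB6; E(K, 0xB6) = 0x6C.
C3: P3 ⊕ 0x6C = 0x2D; E(K, 0x2D) = 0xD3.
C4: P4 ⊕ 0xD3 = 0x06; E(K, 0x06) = 0xBC.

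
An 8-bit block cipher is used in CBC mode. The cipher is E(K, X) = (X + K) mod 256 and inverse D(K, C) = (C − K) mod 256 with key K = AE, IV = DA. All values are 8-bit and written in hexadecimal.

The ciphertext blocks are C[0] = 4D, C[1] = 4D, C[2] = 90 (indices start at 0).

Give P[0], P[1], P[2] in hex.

P[0] = 45, P[1] = D2, P[2] = AF

CBC decryption: P_i = D(K, C_i) ⊕ C_{i−1}, with C_{−1} = IV.
P[0]: D(K, 4D) = 9F; 9F ⊕ DA = 45.
P[1]: D(K, 4D) = 9F; 9F ⊕ 4D = D2.
P[2]: D(K, 90) = E2; E2 ⊕ 4D = AF.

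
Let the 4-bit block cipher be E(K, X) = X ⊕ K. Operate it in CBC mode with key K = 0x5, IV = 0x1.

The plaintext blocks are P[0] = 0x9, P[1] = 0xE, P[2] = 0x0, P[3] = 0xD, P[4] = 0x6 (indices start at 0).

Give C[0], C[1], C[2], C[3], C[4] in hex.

C[0] = 0xD, C[1] = 0x6, C[2] = 0x3, C[3] = 0xB, C[4] = 0x8

CBC encryption: C_i = E(K, P_i ⊕ C_{i−1}), with C_{−1} = IV.
C[0]: P[0] ⊕ 0x1 = 0x8; E(K, 0x8) = 0xD.
C[1]: P[1] ⊕ 0xD = 0x3; E(K, 0x3) = 0x6.
C[2]: P[2] ⊕ 0x6 = 0x6; E(K, 0x6) = 0x3.
C[3]: P[3] ⊕ 0x3 = 0xE; E(K, 0xE) = 0xB.
C[4]: P[4] ⊕ 0xB = 0xD; E(K, 0xD) = 0x8.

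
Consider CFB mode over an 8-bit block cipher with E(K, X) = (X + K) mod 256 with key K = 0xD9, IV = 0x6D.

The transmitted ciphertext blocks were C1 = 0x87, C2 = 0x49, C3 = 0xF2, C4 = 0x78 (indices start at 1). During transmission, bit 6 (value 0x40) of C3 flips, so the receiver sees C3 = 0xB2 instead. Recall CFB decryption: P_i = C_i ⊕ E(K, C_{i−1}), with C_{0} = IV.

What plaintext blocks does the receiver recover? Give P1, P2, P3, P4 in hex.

P1 = 0xC1, P2 = 0x29, P3 = 0x90, P4 = 0xF3

Only C3 changed, to 0xB2. In CFB, a change in C_i flips the same bit in P_i and garbles P_{i+1}. Decrypting the received ciphertext:
P1: E(K, 0x6D) = 0x46; 0x87 ⊕ 0x46 = 0xC1.
P2: E(K, 0x87) = 0x60; 0x49 ⊕ 0x60 = 0x29.
P3: E(K, 0x49) = 0x22; 0xB2 ⊕ 0x22 = 0x90.
P4: E(K, 0xB2) = 0x8B; 0x78 ⊕ 0x8B = 0xF3.
Blocks that differ from the original plaintext: P3, P4.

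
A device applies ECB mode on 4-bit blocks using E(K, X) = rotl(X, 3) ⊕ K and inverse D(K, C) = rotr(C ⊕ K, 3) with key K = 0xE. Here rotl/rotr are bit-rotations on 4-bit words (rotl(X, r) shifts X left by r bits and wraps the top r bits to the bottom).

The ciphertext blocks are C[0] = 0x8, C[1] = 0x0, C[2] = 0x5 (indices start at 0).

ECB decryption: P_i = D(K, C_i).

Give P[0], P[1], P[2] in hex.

P[0]: D(K, 0x8) = 0xC.
P[1]: D(K, 0x0) = 0xD.
P[2]: D(K, 0x5) = 0x7.

P[0] = 0xC, P[1] = 0xD, P[2] = 0x7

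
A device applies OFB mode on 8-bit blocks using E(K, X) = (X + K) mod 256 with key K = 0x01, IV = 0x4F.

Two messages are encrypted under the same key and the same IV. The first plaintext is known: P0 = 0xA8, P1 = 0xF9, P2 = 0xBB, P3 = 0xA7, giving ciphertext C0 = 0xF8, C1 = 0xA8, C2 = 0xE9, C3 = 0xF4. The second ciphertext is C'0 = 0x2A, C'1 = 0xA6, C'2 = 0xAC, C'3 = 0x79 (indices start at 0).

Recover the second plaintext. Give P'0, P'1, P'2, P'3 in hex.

In OFB with a reused IV, both messages share the same keystream S_i, so C_i ⊕ C'_i = P_i ⊕ P'_i and thus P'_i = P_i ⊕ C_i ⊕ C'_i.
P'0: 0xA8 ⊕ 0xF8 ⊕ 0x2A = 0x7A.
P'1: 0xF9 ⊕ 0xA8 ⊕ 0xA6 = 0xF7.
P'2: 0xBB ⊕ 0xE9 ⊕ 0xAC = 0xFE.
P'3: 0xA7 ⊕ 0xF4 ⊕ 0x79 = 0x2A.

P'0 = 0x7A, P'1 = 0xF7, P'2 = 0xFE, P'3 = 0x2A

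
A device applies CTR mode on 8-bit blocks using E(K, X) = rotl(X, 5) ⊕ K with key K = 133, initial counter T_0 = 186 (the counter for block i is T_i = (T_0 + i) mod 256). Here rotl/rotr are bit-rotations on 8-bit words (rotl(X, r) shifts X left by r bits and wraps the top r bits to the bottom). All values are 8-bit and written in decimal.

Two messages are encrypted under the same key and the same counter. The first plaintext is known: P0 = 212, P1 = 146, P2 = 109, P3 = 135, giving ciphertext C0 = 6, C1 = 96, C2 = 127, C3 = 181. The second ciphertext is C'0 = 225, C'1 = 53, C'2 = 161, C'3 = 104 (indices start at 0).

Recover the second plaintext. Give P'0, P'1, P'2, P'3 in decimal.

In CTR with a reused counter, both messages share the same keystream S_i, so C_i ⊕ C'_i = P_i ⊕ P'_i and thus P'_i = P_i ⊕ C_i ⊕ C'_i.
P'0: 212 ⊕ 6 ⊕ 225 = 51.
P'1: 146 ⊕ 96 ⊕ 53 = 199.
P'2: 109 ⊕ 127 ⊕ 161 = 179.
P'3: 135 ⊕ 181 ⊕ 104 = 90.

P'0 = 51, P'1 = 199, P'2 = 179, P'3 = 90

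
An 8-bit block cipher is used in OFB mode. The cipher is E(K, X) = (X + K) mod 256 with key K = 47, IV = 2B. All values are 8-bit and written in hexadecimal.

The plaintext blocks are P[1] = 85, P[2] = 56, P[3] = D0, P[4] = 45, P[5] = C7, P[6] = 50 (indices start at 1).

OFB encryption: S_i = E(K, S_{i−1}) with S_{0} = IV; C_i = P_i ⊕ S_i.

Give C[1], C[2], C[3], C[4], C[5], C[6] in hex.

C[1] = F7, C[2] = EF, C[3] = D0, C[4] = 02, C[5] = 49, C[6] = 85

C[1]: S = E(K, 2B) = 72; 85 ⊕ 72 = F7.
C[2]: S = E(K, 72) = B9; 56 ⊕ B9 = EF.
C[3]: S = E(K, B9) = 00; D0 ⊕ 00 = D0.
C[4]: S = E(K, 00) = 47; 45 ⊕ 47 = 02.
C[5]: S = E(K, 47) = 8E; C7 ⊕ 8E = 49.
C[6]: S = E(K, 8E) = D5; 50 ⊕ D5 = 85.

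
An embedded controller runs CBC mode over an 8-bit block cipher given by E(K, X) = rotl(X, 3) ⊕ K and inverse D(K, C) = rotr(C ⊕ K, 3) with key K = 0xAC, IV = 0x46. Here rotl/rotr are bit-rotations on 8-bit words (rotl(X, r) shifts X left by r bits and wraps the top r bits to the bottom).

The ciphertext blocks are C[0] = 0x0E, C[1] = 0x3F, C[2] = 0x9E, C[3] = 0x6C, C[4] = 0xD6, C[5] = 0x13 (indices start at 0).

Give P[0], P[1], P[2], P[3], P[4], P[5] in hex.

P[0] = 0x12, P[1] = 0x7C, P[2] = 0x79, P[3] = 0x86, P[4] = 0x23, P[5] = 0x21

CBC decryption: P_i = D(K, C_i) ⊕ C_{i−1}, with C_{−1} = IV.
P[0]: D(K, 0x0E) = 0x54; 0x54 ⊕ 0x46 = 0x12.
P[1]: D(K, 0x3F) = 0x72; 0x72 ⊕ 0x0E = 0x7C.
P[2]: D(K, 0x9E) = 0x46; 0x46 ⊕ 0x3F = 0x79.
P[3]: D(K, 0x6C) = 0x18; 0x18 ⊕ 0x9E = 0x86.
P[4]: D(K, 0xD6) = 0x4F; 0x4F ⊕ 0x6C = 0x23.
P[5]: D(K, 0x13) = 0xF7; 0xF7 ⊕ 0xD6 = 0x21.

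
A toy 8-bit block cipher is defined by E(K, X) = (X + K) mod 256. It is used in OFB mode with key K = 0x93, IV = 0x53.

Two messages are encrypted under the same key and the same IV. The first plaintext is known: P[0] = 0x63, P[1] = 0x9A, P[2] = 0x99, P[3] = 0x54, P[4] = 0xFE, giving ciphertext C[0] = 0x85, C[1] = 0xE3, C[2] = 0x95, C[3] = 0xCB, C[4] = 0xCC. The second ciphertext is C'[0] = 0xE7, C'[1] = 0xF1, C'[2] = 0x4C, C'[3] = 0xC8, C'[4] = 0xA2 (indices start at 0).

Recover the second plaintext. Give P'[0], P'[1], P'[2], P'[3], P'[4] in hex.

P'[0] = 0x01, P'[1] = 0x88, P'[2] = 0x40, P'[3] = 0x57, P'[4] = 0x90

In OFB with a reused IV, both messages share the same keystream S_i, so C_i ⊕ C'_i = P_i ⊕ P'_i and thus P'_i = P_i ⊕ C_i ⊕ C'_i.
P'[0]: 0x63 ⊕ 0x85 ⊕ 0xE7 = 0x01.
P'[1]: 0x9A ⊕ 0xE3 ⊕ 0xF1 = 0x88.
P'[2]: 0x99 ⊕ 0x95 ⊕ 0x4C = 0x40.
P'[3]: 0x54 ⊕ 0xCB ⊕ 0xC8 = 0x57.
P'[4]: 0xFE ⊕ 0xCC ⊕ 0xA2 = 0x90.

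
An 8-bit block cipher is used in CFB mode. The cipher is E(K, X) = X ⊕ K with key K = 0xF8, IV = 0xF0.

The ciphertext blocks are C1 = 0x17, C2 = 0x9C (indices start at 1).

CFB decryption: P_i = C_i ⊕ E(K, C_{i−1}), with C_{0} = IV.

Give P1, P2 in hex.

P1: E(K, 0xF0) = 0x08; 0x17 ⊕ 0x08 = 0x1F.
P2: E(K, 0x17) = 0xEF; 0x9C ⊕ 0xEF = 0x73.

P1 = 0x1F, P2 = 0x73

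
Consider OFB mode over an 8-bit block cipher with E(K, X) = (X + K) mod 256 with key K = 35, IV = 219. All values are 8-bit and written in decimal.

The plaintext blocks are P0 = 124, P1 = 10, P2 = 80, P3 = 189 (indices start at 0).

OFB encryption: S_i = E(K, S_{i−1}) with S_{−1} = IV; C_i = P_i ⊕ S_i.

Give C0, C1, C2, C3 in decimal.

C0 = 130, C1 = 43, C2 = 20, C3 = 218

C0: S = E(K, 219) = 254; 124 ⊕ 254 = 130.
C1: S = E(K, 254) = 33; 10 ⊕ 33 = 43.
C2: S = E(K, 33) = 68; 80 ⊕ 68 = 20.
C3: S = E(K, 68) = 103; 189 ⊕ 103 = 218.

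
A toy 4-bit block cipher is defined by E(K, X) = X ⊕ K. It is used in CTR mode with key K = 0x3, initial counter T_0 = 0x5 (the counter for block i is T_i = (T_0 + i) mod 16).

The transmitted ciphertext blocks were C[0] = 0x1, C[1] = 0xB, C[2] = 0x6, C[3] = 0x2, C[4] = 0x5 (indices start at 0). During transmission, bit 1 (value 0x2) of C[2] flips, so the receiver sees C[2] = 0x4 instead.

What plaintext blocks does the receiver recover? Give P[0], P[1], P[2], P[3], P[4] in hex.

P[0] = 0x7, P[1] = 0xE, P[2] = 0x0, P[3] = 0x9, P[4] = 0xF

CTR decryption: S_i = E(K, T_i) where T_i is the counter for block i; P_i = C_i ⊕ S_i.
Only C[2] changed, to 0x4. In CTR, a change in C_i flips the same bit in P_i only; the keystream is unaffected. Decrypting the received ciphertext:
P[0]: T = 0x5, S = E(K, T) = 0x6; 0x1 ⊕ 0x6 = 0x7.
P[1]: T = 0x6, S = E(K, T) = 0x5; 0xB ⊕ 0x5 = 0xE.
P[2]: T = 0x7, S = E(K, T) = 0x4; 0x4 ⊕ 0x4 = 0x0.
P[3]: T = 0x8, S = E(K, T) = 0xB; 0x2 ⊕ 0xB = 0x9.
P[4]: T = 0x9, S = E(K, T) = 0xA; 0x5 ⊕ 0xA = 0xF.
Blocks that differ from the original plaintext: P[2].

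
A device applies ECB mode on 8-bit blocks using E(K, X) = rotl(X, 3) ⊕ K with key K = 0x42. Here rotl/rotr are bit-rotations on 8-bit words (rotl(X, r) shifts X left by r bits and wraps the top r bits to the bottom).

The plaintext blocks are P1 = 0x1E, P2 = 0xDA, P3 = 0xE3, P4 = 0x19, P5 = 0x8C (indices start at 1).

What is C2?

C2 = 0x94

ECB encryption: C_i = E(K, P_i).
C2: E(K, 0xDA) = 0x94.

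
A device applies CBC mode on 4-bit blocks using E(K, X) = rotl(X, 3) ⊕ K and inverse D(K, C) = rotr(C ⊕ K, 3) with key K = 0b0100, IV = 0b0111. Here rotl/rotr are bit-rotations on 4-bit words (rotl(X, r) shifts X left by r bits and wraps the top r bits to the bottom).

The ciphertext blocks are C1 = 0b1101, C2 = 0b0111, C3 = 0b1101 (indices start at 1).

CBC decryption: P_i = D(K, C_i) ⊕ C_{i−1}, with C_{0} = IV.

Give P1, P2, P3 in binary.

P1: D(K, 0b1101) = 0b0011; 0b0011 ⊕ 0b0111 = 0b0100.
P2: D(K, 0b0111) = 0b0110; 0b0110 ⊕ 0b1101 = 0b1011.
P3: D(K, 0b1101) = 0b0011; 0b0011 ⊕ 0b0111 = 0b0100.

P1 = 0b0100, P2 = 0b1011, P3 = 0b0100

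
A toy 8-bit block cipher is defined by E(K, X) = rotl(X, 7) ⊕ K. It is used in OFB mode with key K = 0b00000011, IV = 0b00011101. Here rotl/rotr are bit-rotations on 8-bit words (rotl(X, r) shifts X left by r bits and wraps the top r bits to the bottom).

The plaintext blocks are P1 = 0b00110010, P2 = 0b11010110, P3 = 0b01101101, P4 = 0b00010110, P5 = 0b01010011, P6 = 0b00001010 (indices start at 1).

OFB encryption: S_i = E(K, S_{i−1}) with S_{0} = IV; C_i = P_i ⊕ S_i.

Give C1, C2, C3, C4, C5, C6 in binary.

C1: S = E(K, 0b00011101) = 0b10001101; 0b00110010 ⊕ 0b10001101 = 0b10111111.
C2: S = E(K, 0b10001101) = 0b11000101; 0b11010110 ⊕ 0b11000101 = 0b00010011.
C3: S = E(K, 0b11000101) = 0b11100001; 0b01101101 ⊕ 0b11100001 = 0b10001100.
C4: S = E(K, 0b11100001) = 0b11110011; 0b00010110 ⊕ 0b11110011 = 0b11100101.
C5: S = E(K, 0b11110011) = 0b11111010; 0b01010011 ⊕ 0b11111010 = 0b10101001.
C6: S = E(K, 0b11111010) = 0b01111110; 0b00001010 ⊕ 0b01111110 = 0b01110100.

C1 = 0b10111111, C2 = 0b00010011, C3 = 0b10001100, C4 = 0b11100101, C5 = 0b10101001, C6 = 0b01110100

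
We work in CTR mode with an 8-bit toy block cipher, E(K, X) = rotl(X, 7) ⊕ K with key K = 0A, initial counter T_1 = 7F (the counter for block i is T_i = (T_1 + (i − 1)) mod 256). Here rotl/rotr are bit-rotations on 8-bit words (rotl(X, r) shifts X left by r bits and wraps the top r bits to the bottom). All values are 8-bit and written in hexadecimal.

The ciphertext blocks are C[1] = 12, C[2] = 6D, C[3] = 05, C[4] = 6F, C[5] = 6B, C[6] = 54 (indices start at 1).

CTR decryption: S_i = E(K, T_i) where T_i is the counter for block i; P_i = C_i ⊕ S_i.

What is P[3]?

P[3] = CF

P[3]: T = 81, S = E(K, T) = CA; 05 ⊕ CA = CF.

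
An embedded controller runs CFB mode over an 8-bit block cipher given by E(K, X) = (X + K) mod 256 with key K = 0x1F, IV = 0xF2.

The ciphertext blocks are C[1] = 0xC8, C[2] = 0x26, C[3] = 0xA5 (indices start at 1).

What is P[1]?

CFB decryption: P_i = C_i ⊕ E(K, C_{i−1}), with C_{0} = IV.
P[1]: E(K, 0xF2) = 0x11; 0xC8 ⊕ 0x11 = 0xD9.

P[1] = 0xD9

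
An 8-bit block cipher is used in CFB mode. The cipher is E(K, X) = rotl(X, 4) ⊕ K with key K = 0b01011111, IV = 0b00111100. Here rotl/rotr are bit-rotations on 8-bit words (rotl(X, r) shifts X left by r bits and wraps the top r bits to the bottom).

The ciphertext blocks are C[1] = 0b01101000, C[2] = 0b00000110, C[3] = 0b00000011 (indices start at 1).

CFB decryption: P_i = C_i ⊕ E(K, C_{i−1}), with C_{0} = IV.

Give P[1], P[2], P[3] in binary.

P[1] = 0b11110100, P[2] = 0b11011111, P[3] = 0b00111100

P[1]: E(K, 0b00111100) = 0b10011100; 0b01101000 ⊕ 0b10011100 = 0b11110100.
P[2]: E(K, 0b01101000) = 0b11011001; 0b00000110 ⊕ 0b11011001 = 0b11011111.
P[3]: E(K, 0b00000110) = 0b00111111; 0b00000011 ⊕ 0b00111111 = 0b00111100.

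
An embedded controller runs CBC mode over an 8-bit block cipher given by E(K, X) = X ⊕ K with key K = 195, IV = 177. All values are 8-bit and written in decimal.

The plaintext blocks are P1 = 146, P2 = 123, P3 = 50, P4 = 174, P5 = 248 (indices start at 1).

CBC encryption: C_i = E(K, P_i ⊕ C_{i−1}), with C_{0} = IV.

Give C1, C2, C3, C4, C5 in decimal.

C1 = 224, C2 = 88, C3 = 169, C4 = 196, C5 = 255

C1: P1 ⊕ 177 = 35; E(K, 35) = 224.
C2: P2 ⊕ 224 = 155; E(K, 155) = 88.
C3: P3 ⊕ 88 = 106; E(K, 106) = 169.
C4: P4 ⊕ 169 = 7; E(K, 7) = 196.
C5: P5 ⊕ 196 = 60; E(K, 60) = 255.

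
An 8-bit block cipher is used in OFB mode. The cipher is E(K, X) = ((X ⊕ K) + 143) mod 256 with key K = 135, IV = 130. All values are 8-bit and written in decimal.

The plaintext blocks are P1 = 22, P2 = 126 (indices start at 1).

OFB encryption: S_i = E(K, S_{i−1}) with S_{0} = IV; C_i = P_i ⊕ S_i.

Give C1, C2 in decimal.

C1: S = E(K, 130) = 148; 22 ⊕ 148 = 130.
C2: S = E(K, 148) = 162; 126 ⊕ 162 = 220.

C1 = 130, C2 = 220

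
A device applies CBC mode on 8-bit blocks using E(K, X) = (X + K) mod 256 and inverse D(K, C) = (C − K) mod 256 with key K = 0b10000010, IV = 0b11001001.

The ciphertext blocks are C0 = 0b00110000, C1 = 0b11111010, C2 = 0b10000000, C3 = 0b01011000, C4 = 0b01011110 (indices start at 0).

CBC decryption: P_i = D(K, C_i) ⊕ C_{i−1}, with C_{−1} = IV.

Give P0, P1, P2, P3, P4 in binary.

P0 = 0b01100111, P1 = 0b01001000, P2 = 0b00000100, P3 = 0b01010110, P4 = 0b10000100

P0: D(K, 0b00110000) = 0b10101110; 0b10101110 ⊕ 0b11001001 = 0b01100111.
P1: D(K, 0b11111010) = 0b01111000; 0b01111000 ⊕ 0b00110000 = 0b01001000.
P2: D(K, 0b10000000) = 0b11111110; 0b11111110 ⊕ 0b11111010 = 0b00000100.
P3: D(K, 0b01011000) = 0b11010110; 0b11010110 ⊕ 0b10000000 = 0b01010110.
P4: D(K, 0b01011110) = 0b11011100; 0b11011100 ⊕ 0b01011000 = 0b10000100.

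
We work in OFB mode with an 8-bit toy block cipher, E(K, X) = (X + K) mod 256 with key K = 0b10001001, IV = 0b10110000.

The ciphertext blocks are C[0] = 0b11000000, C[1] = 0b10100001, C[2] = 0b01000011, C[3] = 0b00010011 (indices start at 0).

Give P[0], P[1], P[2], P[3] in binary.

P[0] = 0b11111001, P[1] = 0b01100011, P[2] = 0b00001000, P[3] = 0b11000111

OFB decryption: S_i = E(K, S_{i−1}) with S_{−1} = IV; P_i = C_i ⊕ S_i.
P[0]: S = E(K, 0b10110000) = 0b00111001; 0b11000000 ⊕ 0b00111001 = 0b11111001.
P[1]: S = E(K, 0b00111001) = 0b11000010; 0b10100001 ⊕ 0b11000010 = 0b01100011.
P[2]: S = E(K, 0b11000010) = 0b01001011; 0b01000011 ⊕ 0b01001011 = 0b00001000.
P[3]: S = E(K, 0b01001011) = 0b11010100; 0b00010011 ⊕ 0b11010100 = 0b11000111.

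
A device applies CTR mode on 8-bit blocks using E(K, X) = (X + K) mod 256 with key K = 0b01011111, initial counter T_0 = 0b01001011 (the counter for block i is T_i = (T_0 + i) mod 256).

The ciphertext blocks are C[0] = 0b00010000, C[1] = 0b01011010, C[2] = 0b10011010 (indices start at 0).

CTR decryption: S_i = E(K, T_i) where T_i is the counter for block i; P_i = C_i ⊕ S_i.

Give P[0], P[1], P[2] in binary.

P[0]: T = 0b01001011, S = E(K, T) = 0b10101010; 0b00010000 ⊕ 0b10101010 = 0b10111010.
P[1]: T = 0b01001100, S = E(K, T) = 0b10101011; 0b01011010 ⊕ 0b10101011 = 0b11110001.
P[2]: T = 0b01001101, S = E(K, T) = 0b10101100; 0b10011010 ⊕ 0b10101100 = 0b00110110.

P[0] = 0b10111010, P[1] = 0b11110001, P[2] = 0b00110110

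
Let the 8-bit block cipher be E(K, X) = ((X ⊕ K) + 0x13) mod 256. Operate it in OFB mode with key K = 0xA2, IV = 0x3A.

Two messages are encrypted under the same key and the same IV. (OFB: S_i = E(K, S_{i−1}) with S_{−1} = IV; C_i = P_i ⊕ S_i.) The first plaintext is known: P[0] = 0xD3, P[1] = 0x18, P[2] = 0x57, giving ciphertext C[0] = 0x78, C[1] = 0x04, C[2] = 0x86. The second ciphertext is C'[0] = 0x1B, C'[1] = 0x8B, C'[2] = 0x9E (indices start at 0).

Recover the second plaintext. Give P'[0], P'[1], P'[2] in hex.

P'[0] = 0xB0, P'[1] = 0x97, P'[2] = 0x4F

In OFB with a reused IV, both messages share the same keystream S_i, so C_i ⊕ C'_i = P_i ⊕ P'_i and thus P'_i = P_i ⊕ C_i ⊕ C'_i.
P'[0]: 0xD3 ⊕ 0x78 ⊕ 0x1B = 0xB0.
P'[1]: 0x18 ⊕ 0x04 ⊕ 0x8B = 0x97.
P'[2]: 0x57 ⊕ 0x86 ⊕ 0x9E = 0x4F.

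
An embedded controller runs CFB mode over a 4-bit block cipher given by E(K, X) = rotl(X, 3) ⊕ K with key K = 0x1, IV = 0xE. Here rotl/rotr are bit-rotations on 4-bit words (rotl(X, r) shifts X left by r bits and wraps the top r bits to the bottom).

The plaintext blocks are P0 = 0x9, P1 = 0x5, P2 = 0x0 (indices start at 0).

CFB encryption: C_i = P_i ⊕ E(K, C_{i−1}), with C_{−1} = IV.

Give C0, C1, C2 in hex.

C0 = 0xF, C1 = 0xB, C2 = 0xC

C0: E(K, 0xE) = 0x6; 0x9 ⊕ 0x6 = 0xF.
C1: E(K, 0xF) = 0xE; 0x5 ⊕ 0xE = 0xB.
C2: E(K, 0xB) = 0xC; 0x0 ⊕ 0xC = 0xC.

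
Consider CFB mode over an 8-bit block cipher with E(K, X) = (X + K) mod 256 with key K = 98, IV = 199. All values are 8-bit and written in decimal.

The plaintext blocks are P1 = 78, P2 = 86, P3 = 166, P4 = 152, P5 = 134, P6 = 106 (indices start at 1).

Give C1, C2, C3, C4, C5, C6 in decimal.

CFB encryption: C_i = P_i ⊕ E(K, C_{i−1}), with C_{0} = IV.
C1: E(K, 199) = 41; 78 ⊕ 41 = 103.
C2: E(K, 103) = 201; 86 ⊕ 201 = 159.
C3: E(K, 159) = 1; 166 ⊕ 1 = 167.
C4: E(K, 167) = 9; 152 ⊕ 9 = 145.
C5: E(K, 145) = 243; 134 ⊕ 243 = 117.
C6: E(K, 117) = 215; 106 ⊕ 215 = 189.

C1 = 103, C2 = 159, C3 = 167, C4 = 145, C5 = 117, C6 = 189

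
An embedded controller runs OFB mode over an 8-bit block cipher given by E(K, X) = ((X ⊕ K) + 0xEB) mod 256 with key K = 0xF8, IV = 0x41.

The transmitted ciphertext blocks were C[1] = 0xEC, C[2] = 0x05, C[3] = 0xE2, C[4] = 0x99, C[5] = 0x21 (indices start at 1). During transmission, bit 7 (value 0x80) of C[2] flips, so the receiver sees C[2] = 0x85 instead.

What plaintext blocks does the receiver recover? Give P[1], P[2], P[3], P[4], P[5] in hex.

P[1] = 0x48, P[2] = 0xC2, P[3] = 0x48, P[4] = 0xA4, P[5] = 0x91

OFB decryption: S_i = E(K, S_{i−1}) with S_{0} = IV; P_i = C_i ⊕ S_i.
Only C[2] changed, to 0x85. In OFB, a change in C_i flips the same bit in P_i only; the keystream is unaffected. Decrypting the received ciphertext:
P[1]: S = E(K, 0x41) = 0xA4; 0xEC ⊕ 0xA4 = 0x48.
P[2]: S = E(K, 0xA4) = 0x47; 0x85 ⊕ 0x47 = 0xC2.
P[3]: S = E(K, 0x47) = 0xAA; 0xE2 ⊕ 0xAA = 0x48.
P[4]: S = E(K, 0xAA) = 0x3D; 0x99 ⊕ 0x3D = 0xA4.
P[5]: S = E(K, 0x3D) = 0xB0; 0x21 ⊕ 0xB0 = 0x91.
Blocks that differ from the original plaintext: P[2].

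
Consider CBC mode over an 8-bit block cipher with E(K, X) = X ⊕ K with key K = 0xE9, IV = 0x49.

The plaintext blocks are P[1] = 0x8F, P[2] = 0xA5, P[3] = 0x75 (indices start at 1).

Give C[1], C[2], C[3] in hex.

CBC encryption: C_i = E(K, P_i ⊕ C_{i−1}), with C_{0} = IV.
C[1]: P[1] ⊕ 0x49 = 0xC6; E(K, 0xC6) = 0x2F.
C[2]: P[2] ⊕ 0x2F = 0x8A; E(K, 0x8A) = 0x63.
C[3]: P[3] ⊕ 0x63 = 0x16; E(K, 0x16) = 0xFF.

C[1] = 0x2F, C[2] = 0x63, C[3] = 0xFF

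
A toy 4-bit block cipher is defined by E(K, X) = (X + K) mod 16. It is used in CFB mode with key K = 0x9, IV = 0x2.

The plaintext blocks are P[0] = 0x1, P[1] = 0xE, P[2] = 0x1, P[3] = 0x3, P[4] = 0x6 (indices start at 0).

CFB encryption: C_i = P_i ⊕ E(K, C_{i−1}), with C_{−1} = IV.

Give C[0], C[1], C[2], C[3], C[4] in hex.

C[0] = 0xA, C[1] = 0xD, C[2] = 0x7, C[3] = 0x3, C[4] = 0xA

C[0]: E(K, 0x2) = 0xB; 0x1 ⊕ 0xB = 0xA.
C[1]: E(K, 0xA) = 0x3; 0xE ⊕ 0x3 = 0xD.
C[2]: E(K, 0xD) = 0x6; 0x1 ⊕ 0x6 = 0x7.
C[3]: E(K, 0x7) = 0x0; 0x3 ⊕ 0x0 = 0x3.
C[4]: E(K, 0x3) = 0xC; 0x6 ⊕ 0xC = 0xA.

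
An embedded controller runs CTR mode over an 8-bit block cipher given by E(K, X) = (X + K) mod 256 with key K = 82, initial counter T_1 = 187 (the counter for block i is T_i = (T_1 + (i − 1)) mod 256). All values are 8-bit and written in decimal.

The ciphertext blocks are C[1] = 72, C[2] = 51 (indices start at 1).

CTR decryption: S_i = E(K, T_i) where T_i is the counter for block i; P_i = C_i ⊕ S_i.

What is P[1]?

P[1] = 69

P[1]: T = 187, S = E(K, T) = 13; 72 ⊕ 13 = 69.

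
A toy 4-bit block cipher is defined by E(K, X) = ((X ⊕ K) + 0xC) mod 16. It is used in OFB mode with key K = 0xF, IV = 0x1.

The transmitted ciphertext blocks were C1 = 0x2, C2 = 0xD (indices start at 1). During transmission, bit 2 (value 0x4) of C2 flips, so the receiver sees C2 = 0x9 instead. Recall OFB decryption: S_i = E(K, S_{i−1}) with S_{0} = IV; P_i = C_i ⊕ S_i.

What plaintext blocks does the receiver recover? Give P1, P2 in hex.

P1 = 0x8, P2 = 0x8

Only C2 changed, to 0x9. In OFB, a change in C_i flips the same bit in P_i only; the keystream is unaffected. Decrypting the received ciphertext:
P1: S = E(K, 0x1) = 0xA; 0x2 ⊕ 0xA = 0x8.
P2: S = E(K, 0xA) = 0x1; 0x9 ⊕ 0x1 = 0x8.
Blocks that differ from the original plaintext: P2.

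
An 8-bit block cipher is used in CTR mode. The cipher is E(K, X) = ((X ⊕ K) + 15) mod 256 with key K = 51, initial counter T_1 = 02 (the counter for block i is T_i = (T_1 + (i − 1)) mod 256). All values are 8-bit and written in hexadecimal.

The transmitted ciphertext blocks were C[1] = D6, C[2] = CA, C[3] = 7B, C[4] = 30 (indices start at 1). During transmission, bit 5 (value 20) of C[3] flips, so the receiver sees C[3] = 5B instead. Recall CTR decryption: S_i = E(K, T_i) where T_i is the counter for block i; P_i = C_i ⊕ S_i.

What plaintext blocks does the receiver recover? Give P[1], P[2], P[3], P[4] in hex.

P[1] = BE, P[2] = AD, P[3] = 31, P[4] = 59

Only C[3] changed, to 5B. In CTR, a change in C_i flips the same bit in P_i only; the keystream is unaffected. Decrypting the received ciphertext:
P[1]: T = 02, S = E(K, T) = 68; D6 ⊕ 68 = BE.
P[2]: T = 03, S = E(K, T) = 67; CA ⊕ 67 = AD.
P[3]: T = 04, S = E(K, T) = 6A; 5B ⊕ 6A = 31.
P[4]: T = 05, S = E(K, T) = 69; 30 ⊕ 69 = 59.
Blocks that differ from the original plaintext: P[3].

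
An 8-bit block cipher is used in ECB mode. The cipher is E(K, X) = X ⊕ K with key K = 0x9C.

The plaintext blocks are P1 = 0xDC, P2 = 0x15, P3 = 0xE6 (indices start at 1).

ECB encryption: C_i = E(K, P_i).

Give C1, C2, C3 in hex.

C1: E(K, 0xDC) = 0x40.
C2: E(K, 0x15) = 0x89.
C3: E(K, 0xE6) = 0x7A.

C1 = 0x40, C2 = 0x89, C3 = 0x7A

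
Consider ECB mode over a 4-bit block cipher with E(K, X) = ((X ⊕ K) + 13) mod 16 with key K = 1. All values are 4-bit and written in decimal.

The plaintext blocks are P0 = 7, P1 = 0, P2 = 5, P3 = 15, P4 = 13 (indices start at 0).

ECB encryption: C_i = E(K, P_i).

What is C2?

C2: E(K, 5) = 1.

C2 = 1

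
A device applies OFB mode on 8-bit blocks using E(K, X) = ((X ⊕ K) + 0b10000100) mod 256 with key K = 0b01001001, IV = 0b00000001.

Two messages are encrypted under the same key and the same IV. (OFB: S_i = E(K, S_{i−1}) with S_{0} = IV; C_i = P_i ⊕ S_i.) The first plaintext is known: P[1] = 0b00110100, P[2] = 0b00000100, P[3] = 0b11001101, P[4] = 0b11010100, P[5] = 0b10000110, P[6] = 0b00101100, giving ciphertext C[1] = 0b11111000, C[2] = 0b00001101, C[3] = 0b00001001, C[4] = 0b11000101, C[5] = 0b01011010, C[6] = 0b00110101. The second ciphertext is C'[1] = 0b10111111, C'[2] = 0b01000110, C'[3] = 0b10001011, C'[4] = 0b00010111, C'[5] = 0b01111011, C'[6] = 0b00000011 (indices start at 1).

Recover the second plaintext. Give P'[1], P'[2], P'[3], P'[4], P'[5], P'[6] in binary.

In OFB with a reused IV, both messages share the same keystream S_i, so C_i ⊕ C'_i = P_i ⊕ P'_i and thus P'_i = P_i ⊕ C_i ⊕ C'_i.
P'[1]: 0b00110100 ⊕ 0b11111000 ⊕ 0b10111111 = 0b01110011.
P'[2]: 0b00000100 ⊕ 0b00001101 ⊕ 0b01000110 = 0b01001111.
P'[3]: 0b11001101 ⊕ 0b00001001 ⊕ 0b10001011 = 0b01001111.
P'[4]: 0b11010100 ⊕ 0b11000101 ⊕ 0b00010111 = 0b00000110.
P'[5]: 0b10000110 ⊕ 0b01011010 ⊕ 0b01111011 = 0b10100111.
P'[6]: 0b00101100 ⊕ 0b00110101 ⊕ 0b00000011 = 0b00011010.

P'[1] = 0b01110011, P'[2] = 0b01001111, P'[3] = 0b01001111, P'[4] = 0b00000110, P'[5] = 0b10100111, P'[6] = 0b00011010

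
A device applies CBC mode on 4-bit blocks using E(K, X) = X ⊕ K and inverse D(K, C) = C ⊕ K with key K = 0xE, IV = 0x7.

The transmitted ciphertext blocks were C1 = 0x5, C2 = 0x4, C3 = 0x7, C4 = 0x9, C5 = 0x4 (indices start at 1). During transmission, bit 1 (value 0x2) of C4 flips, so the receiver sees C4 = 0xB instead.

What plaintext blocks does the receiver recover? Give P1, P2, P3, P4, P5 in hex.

CBC decryption: P_i = D(K, C_i) ⊕ C_{i−1}, with C_{0} = IV.
Only C4 changed, to 0xB. In CBC, a change in C_i garbles P_i and flips the same bit in P_{i+1}. Decrypting the received ciphertext:
P1: D(K, 0x5) = 0xB; 0xB ⊕ 0x7 = 0xC.
P2: D(K, 0x4) = 0xA; 0xA ⊕ 0x5 = 0xF.
P3: D(K, 0x7) = 0x9; 0x9 ⊕ 0x4 = 0xD.
P4: D(K, 0xB) = 0x5; 0x5 ⊕ 0x7 = 0x2.
P5: D(K, 0x4) = 0xA; 0xA ⊕ 0xB = 0x1.
Blocks that differ from the original plaintext: P4, P5.

P1 = 0xC, P2 = 0xF, P3 = 0xD, P4 = 0x2, P5 = 0x1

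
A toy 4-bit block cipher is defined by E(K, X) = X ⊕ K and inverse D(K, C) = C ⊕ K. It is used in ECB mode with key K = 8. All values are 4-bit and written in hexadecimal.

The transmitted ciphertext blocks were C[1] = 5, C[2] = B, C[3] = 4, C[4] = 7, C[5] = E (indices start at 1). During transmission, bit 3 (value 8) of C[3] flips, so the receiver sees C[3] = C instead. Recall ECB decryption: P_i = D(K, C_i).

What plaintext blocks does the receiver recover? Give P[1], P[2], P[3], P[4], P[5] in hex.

Only C[3] changed, to C. In ECB, a change in C_i affects only P_i. Decrypting the received ciphertext:
P[1]: D(K, 5) = D.
P[2]: D(K, B) = 3.
P[3]: D(K, C) = 4.
P[4]: D(K, 7) = F.
P[5]: D(K, E) = 6.
Blocks that differ from the original plaintext: P[3].

P[1] = D, P[2] = 3, P[3] = 4, P[4] = F, P[5] = 6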